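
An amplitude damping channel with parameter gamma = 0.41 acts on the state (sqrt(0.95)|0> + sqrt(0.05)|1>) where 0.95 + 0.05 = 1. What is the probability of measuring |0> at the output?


For amplitude damping with parameter gamma on state sqrt(a)|0> + sqrt(b)|1>:
alpha^2 = 0.95, beta^2 = 0.05
P(|0>) = alpha^2 + gamma * beta^2
= 0.95 + 0.41 * 0.05
= 0.95 + 0.0205
= 0.9705

0.9705


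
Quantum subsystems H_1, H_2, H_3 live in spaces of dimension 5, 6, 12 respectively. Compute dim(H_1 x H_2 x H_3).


dim(H_1 x H_2 x H_3) = 5 * 6 * 12
= 30 * 12
= 360

360


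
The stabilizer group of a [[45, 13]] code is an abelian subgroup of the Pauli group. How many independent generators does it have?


For an [[n,k]] stabilizer code:
Number of stabilizer generators = n - k
= 45 - 13
= 32

32


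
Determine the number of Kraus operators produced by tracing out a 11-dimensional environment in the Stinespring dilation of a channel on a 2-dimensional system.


Tracing out the environment in an orthonormal basis {|i>_E} gives Kraus operators K_i = <i|_E U |0>_E.
Number of Kraus operators = dim(H_env) = d_env
= 11

11


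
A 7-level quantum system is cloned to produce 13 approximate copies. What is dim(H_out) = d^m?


Output space = H^(tensor 13) where dim(H) = 7
dim = 7^13
= 49 (after 2 factors)
= 343 (after 3 factors)
= 2401 (after 4 factors)
= 16807 (after 5 factors)
= 117649 (after 6 factors)
= 823543 (after 7 factors)
= 5764801 (after 8 factors)
= 40353607 (after 9 factors)
= 282475249 (after 10 factors)
= 1977326743 (after 11 factors)
= 13841287201 (after 12 factors)
= 96889010407 (after 13 factors)
= 96889010407

96889010407


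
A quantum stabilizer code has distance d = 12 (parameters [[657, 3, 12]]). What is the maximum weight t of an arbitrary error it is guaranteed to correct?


Code parameters: [[657, 3, 12]], distance d = 12.
Number of correctable errors = floor((d-1)/2)
= floor((12 - 1)/2)
= floor(11/2)
= 5

5


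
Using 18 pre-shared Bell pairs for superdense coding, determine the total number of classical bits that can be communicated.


Superdense coding allows 2 classical bits per shared entangled pair.
18 pair(s) -> 2 * 18 = 36 classical bits

36


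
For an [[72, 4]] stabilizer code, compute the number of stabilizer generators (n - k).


For an [[n,k]] stabilizer code:
Number of stabilizer generators = n - k
= 72 - 4
= 68

68


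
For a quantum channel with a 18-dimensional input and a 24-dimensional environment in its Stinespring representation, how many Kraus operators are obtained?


Tracing out the environment in an orthonormal basis {|i>_E} gives Kraus operators K_i = <i|_E U |0>_E.
Number of Kraus operators = dim(H_env) = d_env
= 24

24


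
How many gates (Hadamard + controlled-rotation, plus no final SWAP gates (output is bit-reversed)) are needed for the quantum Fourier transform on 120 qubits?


Hadamard gates: 120
Controlled rotations: n*(n-1)/2 = 120*119/2 = 7140
SWAP gates: 0 (omitted)
Total = 120 + 7140
= 7260

7260


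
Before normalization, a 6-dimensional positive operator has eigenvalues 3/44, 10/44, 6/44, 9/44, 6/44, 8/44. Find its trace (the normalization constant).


tr(M) = sum of eigenvalues
= 3/44 + 10/44 + 6/44 + 9/44 + 6/44 + 8/44
= 42/44
= 0.9545

0.9545


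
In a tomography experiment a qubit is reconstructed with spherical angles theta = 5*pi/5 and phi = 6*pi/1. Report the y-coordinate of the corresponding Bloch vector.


theta = 3.1416, phi = 18.8496
r_y = sin(theta)*sin(phi) = 0.0000 * 0.0000
r_y = 0.0000

0.0000


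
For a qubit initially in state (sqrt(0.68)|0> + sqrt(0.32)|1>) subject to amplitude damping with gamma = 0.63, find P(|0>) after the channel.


For amplitude damping with parameter gamma on state sqrt(a)|0> + sqrt(b)|1>:
alpha^2 = 0.68, beta^2 = 0.32
P(|0>) = alpha^2 + gamma * beta^2
= 0.68 + 0.63 * 0.32
= 0.68 + 0.2016
= 0.8816

0.8816


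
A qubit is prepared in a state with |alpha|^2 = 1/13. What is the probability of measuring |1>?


|alpha|^2 = 1/13 = 0.0769
|beta|^2 = 1 - 1/13 = 12/13 = 0.9231
P(|1>) = |beta|^2 = 0.9231

0.9231


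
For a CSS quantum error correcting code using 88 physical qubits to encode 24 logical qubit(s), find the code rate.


Code rate R = k/n
= 24/88
= 0.2727

0.2727


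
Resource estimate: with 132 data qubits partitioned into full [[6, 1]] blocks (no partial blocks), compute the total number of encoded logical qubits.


Each code block uses 6 physical qubits for 1 logical qubit(s).
Number of complete blocks = floor(132 / 6) = 22
Logical qubits = 22 * 1
= 22

22


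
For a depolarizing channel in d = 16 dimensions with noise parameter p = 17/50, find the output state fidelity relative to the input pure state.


F = (1-p) + p/d
= (1 - 0.3400) + 0.3400/16
= 0.6600 + 0.0213
= 0.6812

0.6812


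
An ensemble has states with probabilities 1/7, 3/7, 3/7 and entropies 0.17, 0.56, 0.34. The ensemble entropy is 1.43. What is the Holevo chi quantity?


chi = S(rho) - sum_i p_i * S(rho_i)
Weighted entropy = 1/7 * 0.17 + 3/7 * 0.56 + 3/7 * 0.34
= 0.4100
chi = 1.43 - 0.4100
= 1.0200

1.0200


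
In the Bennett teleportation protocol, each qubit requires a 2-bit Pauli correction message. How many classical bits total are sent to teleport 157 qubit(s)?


Quantum teleportation requires 2 classical bits per qubit teleported.
157 qubit(s) -> 2 * 157 = 314 classical bits

314


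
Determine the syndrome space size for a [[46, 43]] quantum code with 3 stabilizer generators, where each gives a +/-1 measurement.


Each stabilizer generator gives a binary (+1 or -1) measurement outcome.
With 3 independent generators:
Total syndromes = 2^3
= 8

8


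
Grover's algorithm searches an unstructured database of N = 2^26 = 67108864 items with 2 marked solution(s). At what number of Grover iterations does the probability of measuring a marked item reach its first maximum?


After j Grover iterations the success probability is P(j) = sin^2((2j+1)*theta), where sin(theta) = sqrt(k/N).
N = 2^26 = 67108864, k = 2
sin(theta) = sqrt(k/N) = 0.0001726334915
theta = arcsin(sqrt(k/N)) = 0.0001726334924 rad
P(j) reaches its first maximum when (2j+1)*theta is as close as possible to pi/2, i.e. j = round(pi/(4*theta) - 1/2).
pi/(4*theta) - 1/2 = 4549.0121
(For comparison, the common estimate pi/4 * sqrt(N/k) = 4549.5121; the exact maximiser is used here.)
Optimal iterations = 4549

4549


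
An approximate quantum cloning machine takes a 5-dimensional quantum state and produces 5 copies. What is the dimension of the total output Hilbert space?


Output space = H^(tensor 5) where dim(H) = 5
dim = 5^5
= 25 (after 2 factors)
= 125 (after 3 factors)
= 625 (after 4 factors)
= 3125 (after 5 factors)
= 3125

3125


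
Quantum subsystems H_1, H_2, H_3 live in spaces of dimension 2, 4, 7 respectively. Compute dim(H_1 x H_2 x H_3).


dim(H_1 x H_2 x H_3) = 2 * 4 * 7
= 8 * 7
= 56

56


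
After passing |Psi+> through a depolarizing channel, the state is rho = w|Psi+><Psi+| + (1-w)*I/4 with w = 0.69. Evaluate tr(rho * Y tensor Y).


|Psi+> = (|01> + |10>)/sqrt(2)
For the pure Bell state, <Y_A Y_B> = +1 (Bell-state Pauli correlator).
The maximally-mixed part I/4 has tr(I/4 * P tensor P) = 0 for any traceless Pauli P.
So <Y_A Y_B>_rho = w * (+1) + (1 - w) * 0
= 0.69 * (+1)
= 0.6900

0.6900


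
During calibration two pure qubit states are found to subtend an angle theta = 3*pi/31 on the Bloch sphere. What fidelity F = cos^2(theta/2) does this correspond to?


For states separated by angle theta on Bloch sphere:
F = cos^2(theta/2)
theta = 3*pi/31 = 0.3040
theta/2 = 0.1520
cos(theta/2) = 0.9885
F = 0.9771

0.9771


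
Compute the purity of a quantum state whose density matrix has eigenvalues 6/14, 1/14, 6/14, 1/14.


tr(rho^2) = sum of eigenvalues squared
= (6/14)^2 + (1/14)^2 + (6/14)^2 + (1/14)^2
= (36 + 1 + 36 + 1) / 196
= 74/196
= 0.3776

0.3776


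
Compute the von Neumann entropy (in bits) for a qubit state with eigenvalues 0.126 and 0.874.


S = -p*log2(p) - (1-p)*log2(1-p)
p = 0.1260, 1-p = 0.8740
= -0.1260 * log2(0.1260) - 0.8740 * log2(0.8740)
= -(-0.3766) - (-0.1698)
= 0.5464

0.5464


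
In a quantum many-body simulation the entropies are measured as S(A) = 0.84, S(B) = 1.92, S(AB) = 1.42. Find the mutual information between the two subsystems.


I(A:B) = S(A) + S(B) - S(AB)
= 0.84 + 1.92 - 1.42
= 1.3400

1.3400


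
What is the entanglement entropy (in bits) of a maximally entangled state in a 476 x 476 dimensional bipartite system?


For a maximally entangled state in d x d:
S = log2(d) = log2(476)
= 8.8948

8.8948


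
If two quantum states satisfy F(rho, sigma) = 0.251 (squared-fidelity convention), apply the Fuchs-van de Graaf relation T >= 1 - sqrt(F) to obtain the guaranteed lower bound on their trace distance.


Fuchs-van de Graaf (squared-fidelity convention): 1 - sqrt(F) <= T <= sqrt(1 - F).
Lower bound: T >= 1 - sqrt(F)
sqrt(F) = sqrt(0.251) = 0.5010
T >= 1 - 0.5010
T >= 0.4990

0.4990


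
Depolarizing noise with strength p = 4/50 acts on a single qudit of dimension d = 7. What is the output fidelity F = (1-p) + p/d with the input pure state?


F = (1-p) + p/d
= (1 - 0.0800) + 0.0800/7
= 0.9200 + 0.0114
= 0.9314

0.9314


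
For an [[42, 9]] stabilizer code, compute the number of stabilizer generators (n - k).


For an [[n,k]] stabilizer code:
Number of stabilizer generators = n - k
= 42 - 9
= 33

33


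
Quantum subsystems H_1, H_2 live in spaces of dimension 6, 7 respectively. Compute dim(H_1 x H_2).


dim(H_1 x H_2) = 6 * 7
= 42

42


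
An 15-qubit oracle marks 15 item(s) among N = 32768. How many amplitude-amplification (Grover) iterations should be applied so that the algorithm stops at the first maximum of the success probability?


After j Grover iterations the success probability is P(j) = sin^2((2j+1)*theta), where sin(theta) = sqrt(k/N).
N = 2^15 = 32768, k = 15
sin(theta) = sqrt(k/N) = 0.0213954124
theta = arcsin(sqrt(k/N)) = 0.02139704508 rad
P(j) reaches its first maximum when (2j+1)*theta is as close as possible to pi/2, i.e. j = round(pi/(4*theta) - 1/2).
pi/(4*theta) - 1/2 = 36.2059
(For comparison, the common estimate pi/4 * sqrt(N/k) = 36.7087; the exact maximiser is used here.)
Optimal iterations = 36

36


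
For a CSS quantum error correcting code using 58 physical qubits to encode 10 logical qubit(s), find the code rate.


Code rate R = k/n
= 10/58
= 0.1724

0.1724


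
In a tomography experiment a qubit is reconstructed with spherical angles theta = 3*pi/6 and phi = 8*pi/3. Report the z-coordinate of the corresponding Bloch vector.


theta = 1.5708, phi = 8.3776
r_z = cos(theta) = 0.0000

0.0000


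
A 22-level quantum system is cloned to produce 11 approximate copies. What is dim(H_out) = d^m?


Output space = H^(tensor 11) where dim(H) = 22
dim = 22^11
= 484 (after 2 factors)
= 10648 (after 3 factors)
= 234256 (after 4 factors)
= 5153632 (after 5 factors)
= 113379904 (after 6 factors)
= 2494357888 (after 7 factors)
= 54875873536 (after 8 factors)
= 1207269217792 (after 9 factors)
= 26559922791424 (after 10 factors)
= 584318301411328 (after 11 factors)
= 584318301411328

584318301411328


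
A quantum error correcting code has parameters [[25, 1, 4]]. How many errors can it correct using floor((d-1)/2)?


Code parameters: [[25, 1, 4]], distance d = 4.
Number of correctable errors = floor((d-1)/2)
= floor((4 - 1)/2)
= floor(3/2)
= 1

1


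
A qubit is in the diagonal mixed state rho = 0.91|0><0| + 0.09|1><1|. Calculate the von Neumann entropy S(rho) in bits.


S = -p*log2(p) - (1-p)*log2(1-p)
p = 0.9100, 1-p = 0.0900
= -0.9100 * log2(0.9100) - 0.0900 * log2(0.0900)
= -(-0.1238) - (-0.3127)
= 0.4365

0.4365


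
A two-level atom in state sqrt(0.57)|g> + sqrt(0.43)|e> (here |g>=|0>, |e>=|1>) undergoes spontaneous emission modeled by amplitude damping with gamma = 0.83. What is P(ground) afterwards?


For amplitude damping with parameter gamma on state sqrt(a)|0> + sqrt(b)|1>:
alpha^2 = 0.57, beta^2 = 0.43
P(|0>) = alpha^2 + gamma * beta^2
= 0.57 + 0.83 * 0.43
= 0.57 + 0.3569
= 0.9269

0.9269


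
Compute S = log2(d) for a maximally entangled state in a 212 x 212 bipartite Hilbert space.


For a maximally entangled state in d x d:
S = log2(d) = log2(212)
= 7.7279

7.7279


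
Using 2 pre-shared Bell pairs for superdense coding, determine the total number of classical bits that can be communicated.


Superdense coding allows 2 classical bits per shared entangled pair.
2 pair(s) -> 2 * 2 = 4 classical bits

4


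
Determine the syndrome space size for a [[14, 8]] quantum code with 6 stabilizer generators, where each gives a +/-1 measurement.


Each stabilizer generator gives a binary (+1 or -1) measurement outcome.
With 6 independent generators:
Total syndromes = 2^6
= 64

64


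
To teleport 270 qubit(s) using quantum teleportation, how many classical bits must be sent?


Quantum teleportation requires 2 classical bits per qubit teleported.
270 qubit(s) -> 2 * 270 = 540 classical bits

540


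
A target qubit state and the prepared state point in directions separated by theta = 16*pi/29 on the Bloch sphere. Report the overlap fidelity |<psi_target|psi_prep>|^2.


For states separated by angle theta on Bloch sphere:
F = cos^2(theta/2)
theta = 16*pi/29 = 1.7333
theta/2 = 0.8666
cos(theta/2) = 0.6474
F = 0.4191

0.4191


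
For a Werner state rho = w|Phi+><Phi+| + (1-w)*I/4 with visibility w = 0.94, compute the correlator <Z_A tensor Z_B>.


|Phi+> = (|00> + |11>)/sqrt(2)
For the pure Bell state, <Z_A Z_B> = +1 (Bell-state Pauli correlator).
The maximally-mixed part I/4 has tr(I/4 * P tensor P) = 0 for any traceless Pauli P.
So <Z_A Z_B>_rho = w * (+1) + (1 - w) * 0
= 0.94 * (+1)
= 0.9400

0.9400


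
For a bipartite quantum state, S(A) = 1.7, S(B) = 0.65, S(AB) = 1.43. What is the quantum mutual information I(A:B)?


I(A:B) = S(A) + S(B) - S(AB)
= 1.7 + 0.65 - 1.43
= 0.9200

0.9200


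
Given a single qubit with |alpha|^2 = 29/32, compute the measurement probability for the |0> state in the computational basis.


|alpha|^2 = 29/32 = 0.9062
|beta|^2 = 1 - 29/32 = 3/32 = 0.0938
P(|0>) = |alpha|^2 = 0.9062

0.9062


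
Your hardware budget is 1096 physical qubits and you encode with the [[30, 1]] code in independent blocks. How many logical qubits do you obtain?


Each code block uses 30 physical qubits for 1 logical qubit(s).
Number of complete blocks = floor(1096 / 30) = 36
Logical qubits = 36 * 1
= 36

36


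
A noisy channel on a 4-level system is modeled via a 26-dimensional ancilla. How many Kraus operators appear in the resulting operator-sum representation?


Tracing out the environment in an orthonormal basis {|i>_E} gives Kraus operators K_i = <i|_E U |0>_E.
Number of Kraus operators = dim(H_env) = d_env
= 26

26


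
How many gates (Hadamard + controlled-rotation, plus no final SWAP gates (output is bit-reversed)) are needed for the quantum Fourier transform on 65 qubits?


Hadamard gates: 65
Controlled rotations: n*(n-1)/2 = 65*64/2 = 2080
SWAP gates: 0 (omitted)
Total = 65 + 2080
= 2145

2145


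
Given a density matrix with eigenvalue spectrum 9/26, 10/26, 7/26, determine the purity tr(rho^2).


tr(rho^2) = sum of eigenvalues squared
= (9/26)^2 + (10/26)^2 + (7/26)^2
= (81 + 100 + 49) / 676
= 230/676
= 0.3402

0.3402


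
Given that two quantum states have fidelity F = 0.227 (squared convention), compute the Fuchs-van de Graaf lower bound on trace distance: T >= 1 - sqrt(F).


Fuchs-van de Graaf (squared-fidelity convention): 1 - sqrt(F) <= T <= sqrt(1 - F).
Lower bound: T >= 1 - sqrt(F)
sqrt(F) = sqrt(0.227) = 0.4764
T >= 1 - 0.4764
T >= 0.5236

0.5236


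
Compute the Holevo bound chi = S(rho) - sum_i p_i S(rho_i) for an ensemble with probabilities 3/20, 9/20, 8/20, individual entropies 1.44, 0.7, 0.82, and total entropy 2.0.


chi = S(rho) - sum_i p_i * S(rho_i)
Weighted entropy = 3/20 * 1.44 + 9/20 * 0.7 + 8/20 * 0.82
= 0.8590
chi = 2.0 - 0.8590
= 1.1410

1.1410


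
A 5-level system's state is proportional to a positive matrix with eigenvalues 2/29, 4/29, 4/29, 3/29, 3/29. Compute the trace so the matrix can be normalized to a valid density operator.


tr(M) = sum of eigenvalues
= 2/29 + 4/29 + 4/29 + 3/29 + 3/29
= 16/29
= 0.5517

0.5517


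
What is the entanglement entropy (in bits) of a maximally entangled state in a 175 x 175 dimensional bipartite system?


For a maximally entangled state in d x d:
S = log2(d) = log2(175)
= 7.4512

7.4512


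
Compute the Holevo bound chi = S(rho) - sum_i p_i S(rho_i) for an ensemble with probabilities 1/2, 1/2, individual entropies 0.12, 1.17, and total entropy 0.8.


chi = S(rho) - sum_i p_i * S(rho_i)
Weighted entropy = 1/2 * 0.12 + 1/2 * 1.17
= 0.6450
chi = 0.8 - 0.6450
= 0.1550

0.1550


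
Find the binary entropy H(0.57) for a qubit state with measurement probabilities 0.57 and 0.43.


S = -p*log2(p) - (1-p)*log2(1-p)
p = 0.5700, 1-p = 0.4300
= -0.5700 * log2(0.5700) - 0.4300 * log2(0.4300)
= -(-0.4623) - (-0.5236)
= 0.9858

0.9858


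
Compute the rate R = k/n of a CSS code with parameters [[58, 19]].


Code rate R = k/n
= 19/58
= 0.3276

0.3276


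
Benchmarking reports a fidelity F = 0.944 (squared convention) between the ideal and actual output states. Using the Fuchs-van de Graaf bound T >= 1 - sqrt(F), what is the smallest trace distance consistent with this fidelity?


Fuchs-van de Graaf (squared-fidelity convention): 1 - sqrt(F) <= T <= sqrt(1 - F).
Lower bound: T >= 1 - sqrt(F)
sqrt(F) = sqrt(0.944) = 0.9716
T >= 1 - 0.9716
T >= 0.0284

0.0284


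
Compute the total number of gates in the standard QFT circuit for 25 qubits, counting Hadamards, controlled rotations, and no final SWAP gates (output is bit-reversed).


Hadamard gates: 25
Controlled rotations: n*(n-1)/2 = 25*24/2 = 300
SWAP gates: 0 (omitted)
Total = 25 + 300
= 325

325


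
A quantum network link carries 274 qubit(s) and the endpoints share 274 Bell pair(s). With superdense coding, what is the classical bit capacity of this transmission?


Superdense coding allows 2 classical bits per shared entangled pair.
274 pair(s) -> 2 * 274 = 548 classical bits

548


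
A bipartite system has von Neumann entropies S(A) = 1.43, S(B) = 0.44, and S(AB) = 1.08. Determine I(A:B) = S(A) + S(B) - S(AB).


I(A:B) = S(A) + S(B) - S(AB)
= 1.43 + 0.44 - 1.08
= 0.7900

0.7900


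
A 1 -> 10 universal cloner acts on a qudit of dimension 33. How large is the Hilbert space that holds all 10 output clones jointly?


Output space = H^(tensor 10) where dim(H) = 33
dim = 33^10
= 1089 (after 2 factors)
= 35937 (after 3 factors)
= 1185921 (after 4 factors)
= 39135393 (after 5 factors)
= 1291467969 (after 6 factors)
= 42618442977 (after 7 factors)
= 1406408618241 (after 8 factors)
= 46411484401953 (after 9 factors)
= 1531578985264449 (after 10 factors)
= 1531578985264449

1531578985264449


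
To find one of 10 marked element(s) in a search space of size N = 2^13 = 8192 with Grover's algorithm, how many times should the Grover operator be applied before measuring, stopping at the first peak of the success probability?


After j Grover iterations the success probability is P(j) = sin^2((2j+1)*theta), where sin(theta) = sqrt(k/N).
N = 2^13 = 8192, k = 10
sin(theta) = sqrt(k/N) = 0.03493856215
theta = arcsin(sqrt(k/N)) = 0.03494567432 rad
P(j) reaches its first maximum when (2j+1)*theta is as close as possible to pi/2, i.e. j = round(pi/(4*theta) - 1/2).
pi/(4*theta) - 1/2 = 21.9748
(For comparison, the common estimate pi/4 * sqrt(N/k) = 22.4794; the exact maximiser is used here.)
Optimal iterations = 22

22


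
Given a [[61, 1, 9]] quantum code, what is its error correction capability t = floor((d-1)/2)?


Code parameters: [[61, 1, 9]], distance d = 9.
Number of correctable errors = floor((d-1)/2)
= floor((9 - 1)/2)
= floor(8/2)
= 4

4


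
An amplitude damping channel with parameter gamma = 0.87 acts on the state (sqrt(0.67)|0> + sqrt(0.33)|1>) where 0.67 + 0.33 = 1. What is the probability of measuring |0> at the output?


For amplitude damping with parameter gamma on state sqrt(a)|0> + sqrt(b)|1>:
alpha^2 = 0.67, beta^2 = 0.33
P(|0>) = alpha^2 + gamma * beta^2
= 0.67 + 0.87 * 0.33
= 0.67 + 0.2871
= 0.9571

0.9571


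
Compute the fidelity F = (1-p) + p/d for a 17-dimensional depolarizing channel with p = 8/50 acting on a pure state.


F = (1-p) + p/d
= (1 - 0.1600) + 0.1600/17
= 0.8400 + 0.0094
= 0.8494

0.8494


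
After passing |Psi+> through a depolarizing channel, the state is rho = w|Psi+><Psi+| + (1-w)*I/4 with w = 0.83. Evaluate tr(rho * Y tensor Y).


|Psi+> = (|01> + |10>)/sqrt(2)
For the pure Bell state, <Y_A Y_B> = +1 (Bell-state Pauli correlator).
The maximally-mixed part I/4 has tr(I/4 * P tensor P) = 0 for any traceless Pauli P.
So <Y_A Y_B>_rho = w * (+1) + (1 - w) * 0
= 0.83 * (+1)
= 0.8300

0.8300


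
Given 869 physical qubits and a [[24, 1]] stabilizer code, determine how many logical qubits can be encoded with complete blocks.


Each code block uses 24 physical qubits for 1 logical qubit(s).
Number of complete blocks = floor(869 / 24) = 36
Logical qubits = 36 * 1
= 36

36


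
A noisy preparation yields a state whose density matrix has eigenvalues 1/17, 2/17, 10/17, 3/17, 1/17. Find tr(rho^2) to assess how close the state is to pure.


tr(rho^2) = sum of eigenvalues squared
= (1/17)^2 + (2/17)^2 + (10/17)^2 + (3/17)^2 + (1/17)^2
= (1 + 4 + 100 + 9 + 1) / 289
= 115/289
= 0.3979

0.3979


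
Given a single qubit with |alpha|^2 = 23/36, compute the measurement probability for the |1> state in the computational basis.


|alpha|^2 = 23/36 = 0.6389
|beta|^2 = 1 - 23/36 = 13/36 = 0.3611
P(|1>) = |beta|^2 = 0.3611

0.3611


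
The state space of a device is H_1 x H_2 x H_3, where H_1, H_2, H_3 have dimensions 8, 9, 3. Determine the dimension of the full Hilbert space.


dim(H_1 x H_2 x H_3) = 8 * 9 * 3
= 72 * 3
= 216

216


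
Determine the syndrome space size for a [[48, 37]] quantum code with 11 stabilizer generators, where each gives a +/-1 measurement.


Each stabilizer generator gives a binary (+1 or -1) measurement outcome.
With 11 independent generators:
Total syndromes = 2^11
= 2048

2048


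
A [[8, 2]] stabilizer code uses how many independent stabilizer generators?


For an [[n,k]] stabilizer code:
Number of stabilizer generators = n - k
= 8 - 2
= 6

6


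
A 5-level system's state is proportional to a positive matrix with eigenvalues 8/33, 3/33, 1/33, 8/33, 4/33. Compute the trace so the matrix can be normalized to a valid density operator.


tr(M) = sum of eigenvalues
= 8/33 + 3/33 + 1/33 + 8/33 + 4/33
= 24/33
= 0.7273

0.7273


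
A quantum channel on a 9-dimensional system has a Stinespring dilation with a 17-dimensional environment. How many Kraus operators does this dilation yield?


Tracing out the environment in an orthonormal basis {|i>_E} gives Kraus operators K_i = <i|_E U |0>_E.
Number of Kraus operators = dim(H_env) = d_env
= 17

17


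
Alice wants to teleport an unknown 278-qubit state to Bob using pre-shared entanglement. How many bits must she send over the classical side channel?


Quantum teleportation requires 2 classical bits per qubit teleported.
278 qubit(s) -> 2 * 278 = 556 classical bits

556


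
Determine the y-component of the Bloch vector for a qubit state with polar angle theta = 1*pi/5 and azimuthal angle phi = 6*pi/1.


theta = 0.6283, phi = 18.8496
r_y = sin(theta)*sin(phi) = 0.5878 * 0.0000
r_y = 0.0000

0.0000


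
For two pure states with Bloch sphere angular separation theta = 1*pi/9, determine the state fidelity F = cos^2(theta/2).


For states separated by angle theta on Bloch sphere:
F = cos^2(theta/2)
theta = 1*pi/9 = 0.3491
theta/2 = 0.1745
cos(theta/2) = 0.9848
F = 0.9698

0.9698


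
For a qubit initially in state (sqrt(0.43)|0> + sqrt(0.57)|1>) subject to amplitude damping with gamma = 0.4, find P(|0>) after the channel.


For amplitude damping with parameter gamma on state sqrt(a)|0> + sqrt(b)|1>:
alpha^2 = 0.43, beta^2 = 0.57
P(|0>) = alpha^2 + gamma * beta^2
= 0.43 + 0.4 * 0.57
= 0.43 + 0.2280
= 0.6580

0.6580


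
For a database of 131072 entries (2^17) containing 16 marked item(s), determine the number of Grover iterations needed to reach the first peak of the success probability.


After j Grover iterations the success probability is P(j) = sin^2((2j+1)*theta), where sin(theta) = sqrt(k/N).
N = 2^17 = 131072, k = 16
sin(theta) = sqrt(k/N) = 0.01104854346
theta = arcsin(sqrt(k/N)) = 0.01104876825 rad
P(j) reaches its first maximum when (2j+1)*theta is as close as possible to pi/2, i.e. j = round(pi/(4*theta) - 1/2).
pi/(4*theta) - 1/2 = 70.5847
(For comparison, the common estimate pi/4 * sqrt(N/k) = 71.0861; the exact maximiser is used here.)
Optimal iterations = 71

71


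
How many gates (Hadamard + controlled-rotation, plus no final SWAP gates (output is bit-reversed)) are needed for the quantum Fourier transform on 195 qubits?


Hadamard gates: 195
Controlled rotations: n*(n-1)/2 = 195*194/2 = 18915
SWAP gates: 0 (omitted)
Total = 195 + 18915
= 19110

19110


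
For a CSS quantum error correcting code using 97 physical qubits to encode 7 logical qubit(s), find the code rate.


Code rate R = k/n
= 7/97
= 0.0722

0.0722


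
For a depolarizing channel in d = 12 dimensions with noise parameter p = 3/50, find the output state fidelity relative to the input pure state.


F = (1-p) + p/d
= (1 - 0.0600) + 0.0600/12
= 0.9400 + 0.0050
= 0.9450

0.9450


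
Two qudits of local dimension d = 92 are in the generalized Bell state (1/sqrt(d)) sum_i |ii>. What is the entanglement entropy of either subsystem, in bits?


For a maximally entangled state in d x d:
S = log2(d) = log2(92)
= 6.5236

6.5236


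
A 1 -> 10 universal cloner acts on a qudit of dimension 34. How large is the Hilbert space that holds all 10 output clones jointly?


Output space = H^(tensor 10) where dim(H) = 34
dim = 34^10
= 1156 (after 2 factors)
= 39304 (after 3 factors)
= 1336336 (after 4 factors)
= 45435424 (after 5 factors)
= 1544804416 (after 6 factors)
= 52523350144 (after 7 factors)
= 1785793904896 (after 8 factors)
= 60716992766464 (after 9 factors)
= 2064377754059776 (after 10 factors)
= 2064377754059776

2064377754059776


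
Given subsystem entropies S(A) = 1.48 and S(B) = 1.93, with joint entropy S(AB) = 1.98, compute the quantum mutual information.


I(A:B) = S(A) + S(B) - S(AB)
= 1.48 + 1.93 - 1.98
= 1.4300

1.4300


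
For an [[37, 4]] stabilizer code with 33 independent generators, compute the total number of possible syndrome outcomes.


Each stabilizer generator gives a binary (+1 or -1) measurement outcome.
With 33 independent generators:
Total syndromes = 2^33
= 8589934592

8589934592


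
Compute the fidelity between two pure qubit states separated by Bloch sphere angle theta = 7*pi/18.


For states separated by angle theta on Bloch sphere:
F = cos^2(theta/2)
theta = 7*pi/18 = 1.2217
theta/2 = 0.6109
cos(theta/2) = 0.8192
F = 0.6710

0.6710


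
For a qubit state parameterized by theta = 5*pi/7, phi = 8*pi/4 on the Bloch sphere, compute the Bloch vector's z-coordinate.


theta = 2.2440, phi = 6.2832
r_z = cos(theta) = -0.6235

-0.6235


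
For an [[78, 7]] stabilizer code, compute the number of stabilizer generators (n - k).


For an [[n,k]] stabilizer code:
Number of stabilizer generators = n - k
= 78 - 7
= 71

71


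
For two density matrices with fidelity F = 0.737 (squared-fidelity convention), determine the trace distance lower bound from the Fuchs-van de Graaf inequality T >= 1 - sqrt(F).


Fuchs-van de Graaf (squared-fidelity convention): 1 - sqrt(F) <= T <= sqrt(1 - F).
Lower bound: T >= 1 - sqrt(F)
sqrt(F) = sqrt(0.737) = 0.8585
T >= 1 - 0.8585
T >= 0.1415

0.1415


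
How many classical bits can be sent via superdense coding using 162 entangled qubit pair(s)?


Superdense coding allows 2 classical bits per shared entangled pair.
162 pair(s) -> 2 * 162 = 324 classical bits

324


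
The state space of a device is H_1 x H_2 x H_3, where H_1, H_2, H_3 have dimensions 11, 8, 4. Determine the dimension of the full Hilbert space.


dim(H_1 x H_2 x H_3) = 11 * 8 * 4
= 88 * 4
= 352

352


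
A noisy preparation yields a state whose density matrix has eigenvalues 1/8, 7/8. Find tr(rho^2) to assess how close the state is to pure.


tr(rho^2) = sum of eigenvalues squared
= (1/8)^2 + (7/8)^2
= (1 + 49) / 64
= 50/64
= 0.7812

0.7812


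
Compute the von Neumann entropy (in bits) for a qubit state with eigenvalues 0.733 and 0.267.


S = -p*log2(p) - (1-p)*log2(1-p)
p = 0.7330, 1-p = 0.2670
= -0.7330 * log2(0.7330) - 0.2670 * log2(0.2670)
= -(-0.3285) - (-0.5087)
= 0.8371

0.8371


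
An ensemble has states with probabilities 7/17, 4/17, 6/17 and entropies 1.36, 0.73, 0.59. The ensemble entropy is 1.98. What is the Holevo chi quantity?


chi = S(rho) - sum_i p_i * S(rho_i)
Weighted entropy = 7/17 * 1.36 + 4/17 * 0.73 + 6/17 * 0.59
= 0.9400
chi = 1.98 - 0.9400
= 1.0400

1.0400


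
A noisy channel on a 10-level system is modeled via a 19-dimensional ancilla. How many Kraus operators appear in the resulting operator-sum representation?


Tracing out the environment in an orthonormal basis {|i>_E} gives Kraus operators K_i = <i|_E U |0>_E.
Number of Kraus operators = dim(H_env) = d_env
= 19

19


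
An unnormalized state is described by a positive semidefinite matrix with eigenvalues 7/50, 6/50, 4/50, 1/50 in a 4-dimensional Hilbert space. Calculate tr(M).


tr(M) = sum of eigenvalues
= 7/50 + 6/50 + 4/50 + 1/50
= 18/50
= 0.3600

0.3600


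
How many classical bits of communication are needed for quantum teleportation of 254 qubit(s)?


Quantum teleportation requires 2 classical bits per qubit teleported.
254 qubit(s) -> 2 * 254 = 508 classical bits

508


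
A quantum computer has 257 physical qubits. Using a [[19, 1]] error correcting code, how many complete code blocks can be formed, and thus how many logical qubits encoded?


Each code block uses 19 physical qubits for 1 logical qubit(s).
Number of complete blocks = floor(257 / 19) = 13
Logical qubits = 13 * 1
= 13

13


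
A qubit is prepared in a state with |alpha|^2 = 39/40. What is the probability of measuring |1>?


|alpha|^2 = 39/40 = 0.9750
|beta|^2 = 1 - 39/40 = 1/40 = 0.0250
P(|1>) = |beta|^2 = 0.0250

0.0250


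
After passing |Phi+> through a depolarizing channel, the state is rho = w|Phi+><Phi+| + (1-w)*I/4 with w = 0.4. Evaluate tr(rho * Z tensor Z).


|Phi+> = (|00> + |11>)/sqrt(2)
For the pure Bell state, <Z_A Z_B> = +1 (Bell-state Pauli correlator).
The maximally-mixed part I/4 has tr(I/4 * P tensor P) = 0 for any traceless Pauli P.
So <Z_A Z_B>_rho = w * (+1) + (1 - w) * 0
= 0.4 * (+1)
= 0.4000

0.4000


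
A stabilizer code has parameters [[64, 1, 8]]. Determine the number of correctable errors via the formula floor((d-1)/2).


Code parameters: [[64, 1, 8]], distance d = 8.
Number of correctable errors = floor((d-1)/2)
= floor((8 - 1)/2)
= floor(7/2)
= 3

3


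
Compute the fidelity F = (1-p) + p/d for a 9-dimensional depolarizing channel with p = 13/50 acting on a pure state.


F = (1-p) + p/d
= (1 - 0.2600) + 0.2600/9
= 0.7400 + 0.0289
= 0.7689

0.7689


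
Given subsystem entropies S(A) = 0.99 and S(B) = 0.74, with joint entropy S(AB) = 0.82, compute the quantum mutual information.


I(A:B) = S(A) + S(B) - S(AB)
= 0.99 + 0.74 - 0.82
= 0.9100

0.9100


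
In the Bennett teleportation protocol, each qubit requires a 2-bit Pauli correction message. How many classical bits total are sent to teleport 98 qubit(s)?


Quantum teleportation requires 2 classical bits per qubit teleported.
98 qubit(s) -> 2 * 98 = 196 classical bits

196


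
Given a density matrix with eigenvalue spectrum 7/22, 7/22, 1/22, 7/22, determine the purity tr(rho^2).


tr(rho^2) = sum of eigenvalues squared
= (7/22)^2 + (7/22)^2 + (1/22)^2 + (7/22)^2
= (49 + 49 + 1 + 49) / 484
= 148/484
= 0.3058

0.3058


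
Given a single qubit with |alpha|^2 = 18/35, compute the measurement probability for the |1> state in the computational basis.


|alpha|^2 = 18/35 = 0.5143
|beta|^2 = 1 - 18/35 = 17/35 = 0.4857
P(|1>) = |beta|^2 = 0.4857

0.4857


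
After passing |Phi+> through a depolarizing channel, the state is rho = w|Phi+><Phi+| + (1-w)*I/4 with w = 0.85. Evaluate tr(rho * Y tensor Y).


|Phi+> = (|00> + |11>)/sqrt(2)
For the pure Bell state, <Y_A Y_B> = -1 (Bell-state Pauli correlator).
The maximally-mixed part I/4 has tr(I/4 * P tensor P) = 0 for any traceless Pauli P.
So <Y_A Y_B>_rho = w * (-1) + (1 - w) * 0
= 0.85 * (-1)
= -0.8500

-0.8500


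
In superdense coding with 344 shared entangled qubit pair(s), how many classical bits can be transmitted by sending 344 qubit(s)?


Superdense coding allows 2 classical bits per shared entangled pair.
344 pair(s) -> 2 * 344 = 688 classical bits

688


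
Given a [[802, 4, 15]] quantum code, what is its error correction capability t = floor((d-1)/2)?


Code parameters: [[802, 4, 15]], distance d = 15.
Number of correctable errors = floor((d-1)/2)
= floor((15 - 1)/2)
= floor(14/2)
= 7

7


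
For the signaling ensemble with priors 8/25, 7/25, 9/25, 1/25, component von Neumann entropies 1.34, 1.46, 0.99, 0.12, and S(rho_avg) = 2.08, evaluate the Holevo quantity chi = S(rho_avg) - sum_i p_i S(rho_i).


chi = S(rho) - sum_i p_i * S(rho_i)
Weighted entropy = 8/25 * 1.34 + 7/25 * 1.46 + 9/25 * 0.99 + 1/25 * 0.12
= 1.1988
chi = 2.08 - 1.1988
= 0.8812

0.8812


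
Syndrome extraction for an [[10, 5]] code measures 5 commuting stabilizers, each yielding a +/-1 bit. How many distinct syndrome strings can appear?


Each stabilizer generator gives a binary (+1 or -1) measurement outcome.
With 5 independent generators:
Total syndromes = 2^5
= 32

32


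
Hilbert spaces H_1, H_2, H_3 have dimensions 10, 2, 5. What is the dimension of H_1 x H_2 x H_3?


dim(H_1 x H_2 x H_3) = 10 * 2 * 5
= 20 * 5
= 100

100


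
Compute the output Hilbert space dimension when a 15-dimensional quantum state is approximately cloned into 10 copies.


Output space = H^(tensor 10) where dim(H) = 15
dim = 15^10
= 225 (after 2 factors)
= 3375 (after 3 factors)
= 50625 (after 4 factors)
= 759375 (after 5 factors)
= 11390625 (after 6 factors)
= 170859375 (after 7 factors)
= 2562890625 (after 8 factors)
= 38443359375 (after 9 factors)
= 576650390625 (after 10 factors)
= 576650390625

576650390625


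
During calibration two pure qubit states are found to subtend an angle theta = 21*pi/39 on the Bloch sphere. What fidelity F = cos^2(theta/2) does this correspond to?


For states separated by angle theta on Bloch sphere:
F = cos^2(theta/2)
theta = 21*pi/39 = 1.6916
theta/2 = 0.8458
cos(theta/2) = 0.6631
F = 0.4397

0.4397


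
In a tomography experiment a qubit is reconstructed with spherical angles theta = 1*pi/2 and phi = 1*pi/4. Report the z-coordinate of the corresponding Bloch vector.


theta = 1.5708, phi = 0.7854
r_z = cos(theta) = 0.0000

0.0000


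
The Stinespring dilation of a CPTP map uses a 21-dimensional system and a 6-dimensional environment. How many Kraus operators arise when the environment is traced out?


Tracing out the environment in an orthonormal basis {|i>_E} gives Kraus operators K_i = <i|_E U |0>_E.
Number of Kraus operators = dim(H_env) = d_env
= 6

6


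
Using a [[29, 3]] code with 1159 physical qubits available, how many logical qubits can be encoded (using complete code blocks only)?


Each code block uses 29 physical qubits for 3 logical qubit(s).
Number of complete blocks = floor(1159 / 29) = 39
Logical qubits = 39 * 3
= 117

117


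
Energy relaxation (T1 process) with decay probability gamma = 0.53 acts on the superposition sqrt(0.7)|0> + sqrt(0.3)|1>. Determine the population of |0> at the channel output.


For amplitude damping with parameter gamma on state sqrt(a)|0> + sqrt(b)|1>:
alpha^2 = 0.7, beta^2 = 0.3
P(|0>) = alpha^2 + gamma * beta^2
= 0.7 + 0.53 * 0.3
= 0.7 + 0.1590
= 0.8590

0.8590


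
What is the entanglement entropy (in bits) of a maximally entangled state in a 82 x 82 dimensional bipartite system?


For a maximally entangled state in d x d:
S = log2(d) = log2(82)
= 6.3576

6.3576


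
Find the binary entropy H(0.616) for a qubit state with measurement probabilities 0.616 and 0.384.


S = -p*log2(p) - (1-p)*log2(1-p)
p = 0.6160, 1-p = 0.3840
= -0.6160 * log2(0.6160) - 0.3840 * log2(0.3840)
= -(-0.4306) - (-0.5302)
= 0.9608

0.9608


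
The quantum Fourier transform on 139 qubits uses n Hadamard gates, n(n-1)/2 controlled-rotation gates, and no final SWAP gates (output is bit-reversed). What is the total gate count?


Hadamard gates: 139
Controlled rotations: n*(n-1)/2 = 139*138/2 = 9591
SWAP gates: 0 (omitted)
Total = 139 + 9591
= 9730

9730


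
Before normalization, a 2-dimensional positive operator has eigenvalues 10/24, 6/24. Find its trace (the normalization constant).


tr(M) = sum of eigenvalues
= 10/24 + 6/24
= 16/24
= 0.6667

0.6667


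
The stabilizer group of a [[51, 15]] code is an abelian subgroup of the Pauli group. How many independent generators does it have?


For an [[n,k]] stabilizer code:
Number of stabilizer generators = n - k
= 51 - 15
= 36

36


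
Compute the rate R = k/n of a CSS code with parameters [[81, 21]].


Code rate R = k/n
= 21/81
= 0.2593

0.2593


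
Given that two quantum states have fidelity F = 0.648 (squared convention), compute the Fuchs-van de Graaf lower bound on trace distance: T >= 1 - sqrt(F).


Fuchs-van de Graaf (squared-fidelity convention): 1 - sqrt(F) <= T <= sqrt(1 - F).
Lower bound: T >= 1 - sqrt(F)
sqrt(F) = sqrt(0.648) = 0.8050
T >= 1 - 0.8050
T >= 0.1950

0.1950


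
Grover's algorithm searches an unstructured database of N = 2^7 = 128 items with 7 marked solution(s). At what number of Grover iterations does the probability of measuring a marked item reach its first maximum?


After j Grover iterations the success probability is P(j) = sin^2((2j+1)*theta), where sin(theta) = sqrt(k/N).
N = 2^7 = 128, k = 7
sin(theta) = sqrt(k/N) = 0.2338535867
theta = arcsin(sqrt(k/N)) = 0.2360392927 rad
P(j) reaches its first maximum when (2j+1)*theta is as close as possible to pi/2, i.e. j = round(pi/(4*theta) - 1/2).
pi/(4*theta) - 1/2 = 2.8274
(For comparison, the common estimate pi/4 * sqrt(N/k) = 3.3585; the exact maximiser is used here.)
Optimal iterations = 3

3


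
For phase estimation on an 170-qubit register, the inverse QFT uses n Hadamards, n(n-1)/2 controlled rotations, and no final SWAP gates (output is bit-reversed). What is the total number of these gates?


Hadamard gates: 170
Controlled rotations: n*(n-1)/2 = 170*169/2 = 14365
SWAP gates: 0 (omitted)
Total = 170 + 14365
= 14535

14535


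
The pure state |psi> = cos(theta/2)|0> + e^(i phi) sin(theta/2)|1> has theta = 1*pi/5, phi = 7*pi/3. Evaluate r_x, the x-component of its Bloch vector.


theta = 0.6283, phi = 7.3304
r_x = sin(theta)*cos(phi) = 0.5878 * 0.5000
r_x = 0.2939

0.2939


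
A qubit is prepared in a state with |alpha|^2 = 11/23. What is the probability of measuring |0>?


|alpha|^2 = 11/23 = 0.4783
|beta|^2 = 1 - 11/23 = 12/23 = 0.5217
P(|0>) = |alpha|^2 = 0.4783

0.4783


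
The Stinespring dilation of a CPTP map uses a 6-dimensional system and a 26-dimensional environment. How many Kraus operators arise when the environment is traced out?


Tracing out the environment in an orthonormal basis {|i>_E} gives Kraus operators K_i = <i|_E U |0>_E.
Number of Kraus operators = dim(H_env) = d_env
= 26

26


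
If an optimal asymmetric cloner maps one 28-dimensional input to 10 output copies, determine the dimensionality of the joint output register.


Output space = H^(tensor 10) where dim(H) = 28
dim = 28^10
= 784 (after 2 factors)
= 21952 (after 3 factors)
= 614656 (after 4 factors)
= 17210368 (after 5 factors)
= 481890304 (after 6 factors)
= 13492928512 (after 7 factors)
= 377801998336 (after 8 factors)
= 10578455953408 (after 9 factors)
= 296196766695424 (after 10 factors)
= 296196766695424

296196766695424
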